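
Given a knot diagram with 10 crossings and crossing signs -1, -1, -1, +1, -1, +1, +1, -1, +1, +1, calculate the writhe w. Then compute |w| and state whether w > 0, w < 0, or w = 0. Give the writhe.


Step 1: Count positive crossings (+1).
Positive crossings: 5
Step 2: Count negative crossings (-1).
Negative crossings: 5
Step 3: Writhe = (positive) - (negative)
w = 5 - 5 = 0
Step 4: |w| = 0, and w is zero

0


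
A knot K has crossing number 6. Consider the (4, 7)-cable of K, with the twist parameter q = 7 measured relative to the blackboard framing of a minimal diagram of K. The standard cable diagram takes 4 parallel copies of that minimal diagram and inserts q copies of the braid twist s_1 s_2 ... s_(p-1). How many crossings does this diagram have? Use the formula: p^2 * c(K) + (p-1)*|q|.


Step 1: Each of the c(K) crossings of the companion diagram becomes p*p = p^2 crossings among the p parallel strands, and each of the |q| twists s_1 s_2 ... s_(p-1) adds (p-1) crossings.
  Crossings = p^2 * c(K) + (p-1)*|q|
Step 2: = 4^2 * 6 + (4-1)*7
Step 3: = 16*6 + 3*7
Step 4: = 96 + 21 = 117

117


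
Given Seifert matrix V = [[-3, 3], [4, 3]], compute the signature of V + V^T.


Step 1: V + V^T = [[-6, 7], [7, 6]]
Step 2: trace = 0, det = -85
Step 3: Discriminant = 0^2 - 4*(-85) = 340
Step 4: Eigenvalues: 9.21954, -9.21954
Step 5: Signature = (# positive eigenvalues) - (# negative eigenvalues) = 0

0


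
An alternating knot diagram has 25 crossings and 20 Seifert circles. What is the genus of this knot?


For alternating knots, g = (c - s + 1)/2.
= (25 - 20 + 1)/2
= 6/2 = 3

3


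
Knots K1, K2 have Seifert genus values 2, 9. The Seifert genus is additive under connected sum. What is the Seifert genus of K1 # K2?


The Seifert genus is additive under connected sum.
Seifert genus(K1 # K2) = (2) + (9)
= 11

11


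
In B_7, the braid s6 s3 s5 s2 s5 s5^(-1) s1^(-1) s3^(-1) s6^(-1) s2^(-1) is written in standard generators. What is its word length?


The word length counts the number of generators (including inverses).
Listing each generator: s6, s3, s5, s2, s5, s5^(-1), s1^(-1), s3^(-1), s6^(-1), s2^(-1)
There are 10 generators in this braid word.

10


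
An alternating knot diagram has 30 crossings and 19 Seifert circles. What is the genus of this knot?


For alternating knots, g = (c - s + 1)/2.
= (30 - 19 + 1)/2
= 12/2 = 6

6


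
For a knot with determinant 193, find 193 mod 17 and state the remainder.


Step 1: A knot is p-colorable if and only if p divides its determinant.
Step 2: Compute 193 mod 17.
193 = 11 * 17 + 6
Step 3: 193 mod 17 = 6
Step 4: The knot is 17-colorable: no

6


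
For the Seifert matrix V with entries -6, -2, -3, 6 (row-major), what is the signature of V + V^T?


Step 1: V + V^T = [[-12, -5], [-5, 12]]
Step 2: trace = 0, det = -169
Step 3: Discriminant = 0^2 - 4*(-169) = 676
Step 4: Eigenvalues: 13, -13
Step 5: Signature = (# positive eigenvalues) - (# negative eigenvalues) = 0

0


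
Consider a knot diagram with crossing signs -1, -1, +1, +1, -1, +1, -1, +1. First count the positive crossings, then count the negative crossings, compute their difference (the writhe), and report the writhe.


Step 1: Count positive crossings (+1).
Positive crossings: 4
Step 2: Count negative crossings (-1).
Negative crossings: 4
Step 3: Writhe = (positive) - (negative)
w = 4 - 4 = 0
Step 4: |w| = 0, and w is zero

0


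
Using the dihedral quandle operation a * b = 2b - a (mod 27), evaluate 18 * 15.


18 * 15 = 2*15 - 18 mod 27
= 30 - 18 mod 27
= 12 mod 27 = 12

12


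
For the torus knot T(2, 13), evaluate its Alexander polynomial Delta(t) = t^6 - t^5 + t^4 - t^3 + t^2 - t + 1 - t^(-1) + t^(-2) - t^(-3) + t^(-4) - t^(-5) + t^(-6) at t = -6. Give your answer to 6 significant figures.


Substituting t = -6 into Delta(t) = t^6 - t^5 + t^4 - t^3 + t^2 - t + 1 - t^(-1) + t^(-2) - t^(-3) + t^(-4) - t^(-5) + t^(-6):
Term values: (46656) + (7776) + (1296) + (216) + (36) + (6) + (1) + (0.166667) + (0.0277778) + (0.00462963) + (0.000771605) + (0.000128601) + (2.14335e-05)
Sum = 55987.2
Rounded to 6 significant figures: 55987.2

55987.2


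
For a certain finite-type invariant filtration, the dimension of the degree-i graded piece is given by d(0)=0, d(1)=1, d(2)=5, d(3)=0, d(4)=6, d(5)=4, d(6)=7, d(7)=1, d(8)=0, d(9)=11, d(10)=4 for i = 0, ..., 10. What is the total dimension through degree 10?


Total dimension = d(0) + d(1) + ... + d(10)
= 0 + 1 + 5 + 0 + 6 + 4 + 7 + 1 + 0 + 11 + 4
= 39

39


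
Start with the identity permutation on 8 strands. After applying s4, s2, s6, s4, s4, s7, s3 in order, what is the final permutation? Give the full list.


Starting with identity [1, 2, 3, 4, 5, 6, 7, 8].
Apply generators in sequence:
  After s4: [1, 2, 3, 5, 4, 6, 7, 8]
  After s2: [1, 3, 2, 5, 4, 6, 7, 8]
  After s6: [1, 3, 2, 5, 4, 7, 6, 8]
  After s4: [1, 3, 2, 4, 5, 7, 6, 8]
  After s4: [1, 3, 2, 5, 4, 7, 6, 8]
  After s7: [1, 3, 2, 5, 4, 7, 8, 6]
  After s3: [1, 3, 5, 2, 4, 7, 8, 6]
Final permutation: [1, 3, 5, 2, 4, 7, 8, 6]

[1, 3, 5, 2, 4, 7, 8, 6]


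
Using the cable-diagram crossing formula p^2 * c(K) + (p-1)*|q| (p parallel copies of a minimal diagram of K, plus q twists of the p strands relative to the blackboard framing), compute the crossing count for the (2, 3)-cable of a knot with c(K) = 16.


Step 1: Each of the c(K) crossings of the companion diagram becomes p*p = p^2 crossings among the p parallel strands, and each of the |q| twists s_1 s_2 ... s_(p-1) adds (p-1) crossings.
  Crossings = p^2 * c(K) + (p-1)*|q|
Step 2: = 2^2 * 16 + (2-1)*3
Step 3: = 4*16 + 1*3
Step 4: = 64 + 3 = 67

67


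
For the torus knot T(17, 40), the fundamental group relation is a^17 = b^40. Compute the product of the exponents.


The relation is a^17 = b^40.
Product of exponents = 17 * 40
= 680

680


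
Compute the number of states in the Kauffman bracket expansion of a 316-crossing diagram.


Each crossing contributes 2 choices (A-smoothing or B-smoothing).
Total states = 2^316 = 133499189745056880149688856635597007162669032647290798121690100488888732861290034376435130433536

133499189745056880149688856635597007162669032647290798121690100488888732861290034376435130433536


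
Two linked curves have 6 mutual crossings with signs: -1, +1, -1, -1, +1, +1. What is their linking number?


Step 1: Count positive crossings: 3
Step 2: Count negative crossings: 3
Step 3: Sum of signs = 3 - 3 = 0
Step 4: Linking number = sum/2 = 0/2 = 0

0


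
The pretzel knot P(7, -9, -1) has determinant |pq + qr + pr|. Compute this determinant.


Step 1: Compute pq + qr + pr.
pq = 7*(-9) = -63
qr = (-9)*(-1) = 9
pr = 7*(-1) = -7
pq + qr + pr = -63 + 9 + (-7) = -61
Step 2: Take absolute value.
det(P(7,-9,-1)) = |-61| = 61

61


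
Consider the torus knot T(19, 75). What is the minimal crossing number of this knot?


For a torus knot T(p, q) with gcd(p,q)=1,
the crossing number is min(p*(q-1), q*(p-1)).
p*(q-1) = 19*74 = 1406
q*(p-1) = 75*18 = 1350
min(1406, 1350) = 1350

1350


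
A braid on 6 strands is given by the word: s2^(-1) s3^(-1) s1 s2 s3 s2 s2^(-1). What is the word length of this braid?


The word length counts the number of generators (including inverses).
Listing each generator: s2^(-1), s3^(-1), s1, s2, s3, s2, s2^(-1)
There are 7 generators in this braid word.

7


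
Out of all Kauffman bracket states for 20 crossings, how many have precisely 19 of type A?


We choose which 19 of 20 crossings get A-smoothings.
C(20, 19) = 20! / (19! * 1!)
= 20

20


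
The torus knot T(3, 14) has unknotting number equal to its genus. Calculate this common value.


For a torus knot T(p,q), both the unknotting number and genus equal (p-1)(q-1)/2.
= (3-1)(14-1)/2
= 2*13/2
= 26/2 = 13

13


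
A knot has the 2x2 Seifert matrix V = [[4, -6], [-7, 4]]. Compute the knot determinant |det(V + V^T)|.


Step 1: Form V + V^T where V = [[4, -6], [-7, 4]]
  V^T = [[4, -7], [-6, 4]]
  V + V^T = [[8, -13], [-13, 8]]
Step 2: det(V + V^T) = 8*8 - (-13)*(-13)
  = 64 - 169 = -105
Step 3: Knot determinant = |det(V + V^T)| = |-105| = 105

105


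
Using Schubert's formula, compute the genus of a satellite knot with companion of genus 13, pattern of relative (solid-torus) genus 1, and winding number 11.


Schubert: g(satellite) = g_rel(pattern) + |winding| * g(companion),
where g_rel(pattern) is the genus of the pattern relative to the solid torus.
= 1 + 11 * 13
= 1 + 143 = 144

144


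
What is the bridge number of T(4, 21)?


The bridge number of T(p,q) is min(p,q).
min(4, 21) = 4

4


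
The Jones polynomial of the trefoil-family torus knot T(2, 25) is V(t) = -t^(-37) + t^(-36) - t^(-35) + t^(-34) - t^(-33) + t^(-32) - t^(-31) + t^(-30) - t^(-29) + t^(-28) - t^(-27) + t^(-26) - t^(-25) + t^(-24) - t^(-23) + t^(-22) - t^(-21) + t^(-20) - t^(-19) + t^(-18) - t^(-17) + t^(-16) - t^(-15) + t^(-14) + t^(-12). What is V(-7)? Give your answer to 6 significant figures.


Substituting t = -7 into V(t) = -t^(-37) + t^(-36) - t^(-35) + t^(-34) - t^(-33) + t^(-32) - t^(-31) + t^(-30) - t^(-29) + t^(-28) - t^(-27) + t^(-26) - t^(-25) + t^(-24) - t^(-23) + t^(-22) - t^(-21) + t^(-20) - t^(-19) + t^(-18) - t^(-17) + t^(-16) - t^(-15) + t^(-14) + t^(-12):
  (-)t^(-37) = 5.38732e-32
  (+)t^(-36) = 3.77112e-31
  (-)t^(-35) = 2.63979e-30
  (+)t^(-34) = 1.84785e-29
  (-)t^(-33) = 1.29349e-28
  (+)t^(-32) = 9.05446e-28
  (-)t^(-31) = 6.33812e-27
  (+)t^(-30) = 4.43669e-26
  (-)t^(-29) = 3.10568e-25
  (+)t^(-28) = 2.17398e-24
  (-)t^(-27) = 1.52178e-23
  (+)t^(-26) = 1.06525e-22
  (-)t^(-25) = 7.45674e-22
  (+)t^(-24) = 5.21972e-21
  (-)t^(-23) = 3.6538e-20
  (+)t^(-22) = 2.55766e-19
  (-)t^(-21) = 1.79036e-18
  (+)t^(-20) = 1.25325e-17
  (-)t^(-19) = 8.77278e-17
  (+)t^(-18) = 6.14095e-16
  (-)t^(-17) = 4.29866e-15
  (+)t^(-16) = 3.00906e-14
  (-)t^(-15) = 2.10634e-13
  (+)t^(-14) = 1.47444e-12
  (+)t^(-12) = 7.22476e-11
Sum = (5.38732e-32) + (3.77112e-31) + (2.63979e-30) + (1.84785e-29) + (1.29349e-28) + (9.05446e-28) + (6.33812e-27) + (4.43669e-26) + (3.10568e-25) + (2.17398e-24) + (1.52178e-23) + (1.06525e-22) + (7.45674e-22) + (5.21972e-21) + (3.6538e-20) + (2.55766e-19) + (1.79036e-18) + (1.25325e-17) + (8.77278e-17) + (6.14095e-16) + (4.29866e-15) + (3.00906e-14) + (2.10634e-13) + (1.47444e-12) + (7.22476e-11)
= 7.396779714e-11
Rounded to 6 significant figures: 7.39678e-11

7.39678e-11


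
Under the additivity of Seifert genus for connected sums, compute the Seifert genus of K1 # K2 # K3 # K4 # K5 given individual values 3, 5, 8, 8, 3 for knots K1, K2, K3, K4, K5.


The Seifert genus is additive under connected sum.
Seifert genus(K1 # K2 # K3 # K4 # K5) = (3) + (5) + (8) + (8) + (3)
= 27

27


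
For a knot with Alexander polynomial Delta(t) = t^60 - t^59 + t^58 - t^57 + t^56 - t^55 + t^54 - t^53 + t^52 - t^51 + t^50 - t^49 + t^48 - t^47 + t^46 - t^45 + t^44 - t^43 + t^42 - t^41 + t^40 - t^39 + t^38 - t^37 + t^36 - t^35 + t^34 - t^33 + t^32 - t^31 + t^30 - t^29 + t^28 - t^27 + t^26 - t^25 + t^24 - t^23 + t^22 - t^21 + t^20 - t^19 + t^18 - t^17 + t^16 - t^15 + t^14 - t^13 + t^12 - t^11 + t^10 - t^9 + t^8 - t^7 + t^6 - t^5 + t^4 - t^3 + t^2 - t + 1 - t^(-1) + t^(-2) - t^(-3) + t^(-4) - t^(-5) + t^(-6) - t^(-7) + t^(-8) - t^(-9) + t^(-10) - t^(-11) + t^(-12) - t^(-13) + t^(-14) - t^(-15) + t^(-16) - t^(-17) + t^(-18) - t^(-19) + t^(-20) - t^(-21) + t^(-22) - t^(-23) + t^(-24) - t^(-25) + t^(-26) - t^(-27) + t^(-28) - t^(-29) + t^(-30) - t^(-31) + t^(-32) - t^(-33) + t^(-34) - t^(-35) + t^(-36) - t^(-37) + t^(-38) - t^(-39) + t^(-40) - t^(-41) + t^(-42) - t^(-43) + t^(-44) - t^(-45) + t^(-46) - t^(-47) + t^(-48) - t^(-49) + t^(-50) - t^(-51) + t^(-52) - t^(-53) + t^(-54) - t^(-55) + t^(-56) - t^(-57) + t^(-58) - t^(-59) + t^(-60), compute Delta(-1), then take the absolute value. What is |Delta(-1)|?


Step 1: The polynomial has 121 terms with alternating signs, exponents from 60 down to -60.
Step 2: Substitute t = -1. The i-th term has coefficient (-1)^i and exponent (m-i),
  so its value is (-1)^i * (-1)^(m-i) = (-1)^m = 1 for every i.
Step 3: All 121 terms equal 1, so Delta(-1) = 121 * (1) = 121
Step 4: |Delta(-1)| = 121

121


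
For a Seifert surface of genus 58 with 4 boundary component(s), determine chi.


chi = 2 - 2g - b
= 2 - 2*58 - 4
= 2 - 116 - 4 = -118

-118


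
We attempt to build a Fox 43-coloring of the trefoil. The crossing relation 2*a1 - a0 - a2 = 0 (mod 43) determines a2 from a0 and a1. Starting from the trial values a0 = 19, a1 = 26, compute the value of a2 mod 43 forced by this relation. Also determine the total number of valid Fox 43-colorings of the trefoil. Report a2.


Step 1: Apply the given crossing relation 2*a1 - a0 - a2 = 0 (mod 43).
  a2 = 2*a1 - a0 mod 43
  a2 = 2*26 - 19 mod 43
  a2 = 52 - 19 mod 43
  a2 = 33 mod 43 = 33
Step 2: The trefoil has determinant 3.
  Number of Fox p-colorings (p prime) is p^2 if p = 3, else p.
  Since 43 does not divide 3, only trivial (constant) colorings exist.
  (So the trial a0 = 19, a1 = 26 with a0 != a1 does NOT extend to a valid coloring of the whole trefoil: the other two crossing relations require 3*(a1 - a0) = 0 (mod 43), which fails.)
  Total colorings = 43
Step 3: a2 = 33, total Fox 43-colorings = 43

33


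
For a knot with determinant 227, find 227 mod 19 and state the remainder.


Step 1: A knot is p-colorable if and only if p divides its determinant.
Step 2: Compute 227 mod 19.
227 = 11 * 19 + 18
Step 3: 227 mod 19 = 18
Step 4: The knot is 19-colorable: no

18


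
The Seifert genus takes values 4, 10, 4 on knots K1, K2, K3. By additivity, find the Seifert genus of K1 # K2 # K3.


The Seifert genus is additive under connected sum.
Seifert genus(K1 # K2 # K3) = (4) + (10) + (4)
= 18

18


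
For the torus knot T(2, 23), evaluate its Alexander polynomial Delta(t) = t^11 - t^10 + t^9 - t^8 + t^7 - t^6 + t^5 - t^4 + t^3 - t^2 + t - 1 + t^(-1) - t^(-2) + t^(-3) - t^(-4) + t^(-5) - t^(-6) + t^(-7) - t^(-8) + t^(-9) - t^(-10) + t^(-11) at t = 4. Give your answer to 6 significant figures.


Substituting t = 4 into Delta(t) = t^11 - t^10 + t^9 - t^8 + t^7 - t^6 + t^5 - t^4 + t^3 - t^2 + t - 1 + t^(-1) - t^(-2) + t^(-3) - t^(-4) + t^(-5) - t^(-6) + t^(-7) - t^(-8) + t^(-9) - t^(-10) + t^(-11):
Term values: (4194304) + (-1048576) + (262144) + (-65536) + (16384) + (-4096) + (1024) + (-256) + (64) + (-16) + (4) + (-1) + (0.25) + (-0.0625) + (0.015625) + (-0.00390625) + (0.000976562) + (-0.000244141) + (6.10352e-05) + (-1.52588e-05) + (3.8147e-06) + (-9.53674e-07) + (2.38419e-07)
Sum = 3355443.2
Rounded to 6 significant figures: 3.35544e+06

3.35544e+06


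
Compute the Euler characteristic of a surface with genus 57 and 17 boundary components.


chi = 2 - 2g - b
= 2 - 2*57 - 17
= 2 - 114 - 17 = -129

-129


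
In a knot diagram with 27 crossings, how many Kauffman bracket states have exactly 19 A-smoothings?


We choose which 19 of 27 crossings get A-smoothings.
C(27, 19) = 27! / (19! * 8!)
= 2220075

2220075


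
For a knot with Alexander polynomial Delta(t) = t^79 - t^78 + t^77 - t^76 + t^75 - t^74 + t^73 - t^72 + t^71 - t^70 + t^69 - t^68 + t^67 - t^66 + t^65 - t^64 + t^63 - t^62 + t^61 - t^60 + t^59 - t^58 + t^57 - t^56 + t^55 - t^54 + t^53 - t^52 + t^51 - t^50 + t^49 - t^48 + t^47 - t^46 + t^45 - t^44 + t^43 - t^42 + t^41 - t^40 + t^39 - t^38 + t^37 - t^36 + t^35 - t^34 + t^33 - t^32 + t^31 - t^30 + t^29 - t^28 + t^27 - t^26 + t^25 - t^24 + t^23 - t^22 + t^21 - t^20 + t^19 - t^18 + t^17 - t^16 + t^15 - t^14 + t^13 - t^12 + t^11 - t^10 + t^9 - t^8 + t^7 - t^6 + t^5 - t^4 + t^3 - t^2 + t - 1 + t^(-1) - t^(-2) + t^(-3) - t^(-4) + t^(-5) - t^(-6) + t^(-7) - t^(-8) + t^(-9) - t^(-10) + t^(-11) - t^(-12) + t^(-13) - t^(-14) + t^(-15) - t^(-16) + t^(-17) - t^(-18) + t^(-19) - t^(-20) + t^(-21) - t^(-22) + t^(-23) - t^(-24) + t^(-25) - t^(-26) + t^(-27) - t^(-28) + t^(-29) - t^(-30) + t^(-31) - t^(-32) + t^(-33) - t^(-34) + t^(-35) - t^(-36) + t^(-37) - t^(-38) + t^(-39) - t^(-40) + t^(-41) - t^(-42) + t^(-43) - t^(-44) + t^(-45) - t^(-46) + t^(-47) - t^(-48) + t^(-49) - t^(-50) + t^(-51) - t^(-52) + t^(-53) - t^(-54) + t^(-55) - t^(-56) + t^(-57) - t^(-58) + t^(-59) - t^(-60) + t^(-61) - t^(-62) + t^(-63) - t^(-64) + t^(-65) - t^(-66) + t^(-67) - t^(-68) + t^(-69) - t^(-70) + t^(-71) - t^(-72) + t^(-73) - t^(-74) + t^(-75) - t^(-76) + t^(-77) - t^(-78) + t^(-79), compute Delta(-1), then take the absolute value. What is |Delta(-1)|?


Step 1: The polynomial has 159 terms with alternating signs, exponents from 79 down to -79.
Step 2: Substitute t = -1. The i-th term has coefficient (-1)^i and exponent (m-i),
  so its value is (-1)^i * (-1)^(m-i) = (-1)^m = -1 for every i.
Step 3: All 159 terms equal -1, so Delta(-1) = 159 * (-1) = -159
Step 4: |Delta(-1)| = 159

159


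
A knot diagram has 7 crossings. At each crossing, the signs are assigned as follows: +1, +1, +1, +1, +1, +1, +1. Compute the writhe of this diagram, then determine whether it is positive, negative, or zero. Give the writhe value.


Step 1: Count positive crossings (+1).
Positive crossings: 7
Step 2: Count negative crossings (-1).
Negative crossings: 0
Step 3: Writhe = (positive) - (negative)
w = 7 - 0 = 7
Step 4: |w| = 7, and w is positive

7


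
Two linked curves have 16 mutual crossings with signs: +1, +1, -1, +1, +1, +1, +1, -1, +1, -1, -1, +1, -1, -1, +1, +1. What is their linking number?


Step 1: Count positive crossings: 10
Step 2: Count negative crossings: 6
Step 3: Sum of signs = 10 - 6 = 4
Step 4: Linking number = sum/2 = 4/2 = 2

2


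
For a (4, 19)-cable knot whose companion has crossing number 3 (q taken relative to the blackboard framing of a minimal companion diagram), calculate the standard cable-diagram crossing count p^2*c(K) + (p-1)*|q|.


Step 1: Each of the c(K) crossings of the companion diagram becomes p*p = p^2 crossings among the p parallel strands, and each of the |q| twists s_1 s_2 ... s_(p-1) adds (p-1) crossings.
  Crossings = p^2 * c(K) + (p-1)*|q|
Step 2: = 4^2 * 3 + (4-1)*19
Step 3: = 16*3 + 3*19
Step 4: = 48 + 57 = 105

105


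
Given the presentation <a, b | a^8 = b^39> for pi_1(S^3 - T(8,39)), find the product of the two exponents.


The relation is a^8 = b^39.
Product of exponents = 8 * 39
= 312

312


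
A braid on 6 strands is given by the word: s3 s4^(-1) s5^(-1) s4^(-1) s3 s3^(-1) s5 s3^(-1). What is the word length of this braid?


The word length counts the number of generators (including inverses).
Listing each generator: s3, s4^(-1), s5^(-1), s4^(-1), s3, s3^(-1), s5, s3^(-1)
There are 8 generators in this braid word.

8


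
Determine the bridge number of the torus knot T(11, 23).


The bridge number of T(p,q) is min(p,q).
min(11, 23) = 11

11


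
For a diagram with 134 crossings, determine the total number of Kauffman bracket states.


Each crossing contributes 2 choices (A-smoothing or B-smoothing).
Total states = 2^134 = 21778071482940061661655974875633165533184

21778071482940061661655974875633165533184


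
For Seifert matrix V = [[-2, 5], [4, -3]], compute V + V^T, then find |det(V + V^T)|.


Step 1: Form V + V^T where V = [[-2, 5], [4, -3]]
  V^T = [[-2, 4], [5, -3]]
  V + V^T = [[-4, 9], [9, -6]]
Step 2: det(V + V^T) = (-4)*(-6) - 9*9
  = 24 - 81 = -57
Step 3: Knot determinant = |det(V + V^T)| = |-57| = 57

57


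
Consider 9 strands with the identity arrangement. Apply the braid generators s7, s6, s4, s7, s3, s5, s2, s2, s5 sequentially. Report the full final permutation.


Starting with identity [1, 2, 3, 4, 5, 6, 7, 8, 9].
Apply generators in sequence:
  After s7: [1, 2, 3, 4, 5, 6, 8, 7, 9]
  After s6: [1, 2, 3, 4, 5, 8, 6, 7, 9]
  After s4: [1, 2, 3, 5, 4, 8, 6, 7, 9]
  After s7: [1, 2, 3, 5, 4, 8, 7, 6, 9]
  After s3: [1, 2, 5, 3, 4, 8, 7, 6, 9]
  After s5: [1, 2, 5, 3, 8, 4, 7, 6, 9]
  After s2: [1, 5, 2, 3, 8, 4, 7, 6, 9]
  After s2: [1, 2, 5, 3, 8, 4, 7, 6, 9]
  After s5: [1, 2, 5, 3, 4, 8, 7, 6, 9]
Final permutation: [1, 2, 5, 3, 4, 8, 7, 6, 9]

[1, 2, 5, 3, 4, 8, 7, 6, 9]


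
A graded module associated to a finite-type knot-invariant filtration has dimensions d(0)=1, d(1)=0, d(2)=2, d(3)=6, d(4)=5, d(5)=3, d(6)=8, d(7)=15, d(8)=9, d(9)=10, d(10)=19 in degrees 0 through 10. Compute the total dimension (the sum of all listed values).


Total dimension = d(0) + d(1) + ... + d(10)
= 1 + 0 + 2 + 6 + 5 + 3 + 8 + 15 + 9 + 10 + 19
= 78

78


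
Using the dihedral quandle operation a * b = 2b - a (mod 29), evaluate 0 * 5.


0 * 5 = 2*5 - 0 mod 29
= 10 - 0 mod 29
= 10 mod 29 = 10

10


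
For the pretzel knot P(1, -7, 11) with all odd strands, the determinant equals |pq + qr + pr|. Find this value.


Step 1: Compute pq + qr + pr.
pq = 1*(-7) = -7
qr = (-7)*11 = -77
pr = 1*11 = 11
pq + qr + pr = -7 + (-77) + 11 = -73
Step 2: Take absolute value.
det(P(1,-7,11)) = |-73| = 73

73


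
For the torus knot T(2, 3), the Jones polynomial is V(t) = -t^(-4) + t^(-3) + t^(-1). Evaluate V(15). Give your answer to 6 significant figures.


Substituting t = 15 into V(t) = -t^(-4) + t^(-3) + t^(-1):
  (-)t^(-4) = -1.97531e-05
  (+)t^(-3) = 0.000296296
  (+)t^(-1) = 0.0666667
Sum = (-1.97531e-05) + (0.000296296) + (0.0666667)
= 0.06694320988
Rounded to 6 significant figures: 0.0669432

0.0669432


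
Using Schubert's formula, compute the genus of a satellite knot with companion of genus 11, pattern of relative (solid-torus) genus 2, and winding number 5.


Schubert: g(satellite) = g_rel(pattern) + |winding| * g(companion),
where g_rel(pattern) is the genus of the pattern relative to the solid torus.
= 2 + 5 * 11
= 2 + 55 = 57

57


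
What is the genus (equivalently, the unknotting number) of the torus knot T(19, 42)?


For a torus knot T(p,q), both the unknotting number and genus equal (p-1)(q-1)/2.
= (19-1)(42-1)/2
= 18*41/2
= 738/2 = 369

369


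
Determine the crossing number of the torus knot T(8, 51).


For a torus knot T(p, q) with gcd(p,q)=1,
the crossing number is min(p*(q-1), q*(p-1)).
p*(q-1) = 8*50 = 400
q*(p-1) = 51*7 = 357
min(400, 357) = 357

357


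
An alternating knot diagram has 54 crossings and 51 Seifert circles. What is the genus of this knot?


For alternating knots, g = (c - s + 1)/2.
= (54 - 51 + 1)/2
= 4/2 = 2

2


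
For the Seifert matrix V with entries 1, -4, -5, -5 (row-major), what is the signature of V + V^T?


Step 1: V + V^T = [[2, -9], [-9, -10]]
Step 2: trace = -8, det = -101
Step 3: Discriminant = (-8)^2 - 4*(-101) = 468
Step 4: Eigenvalues: 6.81665, -14.8167
Step 5: Signature = (# positive eigenvalues) - (# negative eigenvalues) = 0

0


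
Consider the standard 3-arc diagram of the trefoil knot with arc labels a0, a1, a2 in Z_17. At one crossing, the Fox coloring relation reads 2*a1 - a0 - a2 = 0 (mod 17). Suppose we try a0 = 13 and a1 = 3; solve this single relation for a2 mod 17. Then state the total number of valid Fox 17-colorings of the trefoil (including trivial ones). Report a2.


Step 1: Apply the given crossing relation 2*a1 - a0 - a2 = 0 (mod 17).
  a2 = 2*a1 - a0 mod 17
  a2 = 2*3 - 13 mod 17
  a2 = 6 - 13 mod 17
  a2 = -7 mod 17 = 10
Step 2: The trefoil has determinant 3.
  Number of Fox p-colorings (p prime) is p^2 if p = 3, else p.
  Since 17 does not divide 3, only trivial (constant) colorings exist.
  (So the trial a0 = 13, a1 = 3 with a0 != a1 does NOT extend to a valid coloring of the whole trefoil: the other two crossing relations require 3*(a1 - a0) = 0 (mod 17), which fails.)
  Total colorings = 17
Step 3: a2 = 10, total Fox 17-colorings = 17

10


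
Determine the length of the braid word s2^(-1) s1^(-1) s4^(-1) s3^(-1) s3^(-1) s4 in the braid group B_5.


The word length counts the number of generators (including inverses).
Listing each generator: s2^(-1), s1^(-1), s4^(-1), s3^(-1), s3^(-1), s4
There are 6 generators in this braid word.

6


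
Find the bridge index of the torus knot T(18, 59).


The bridge number of T(p,q) is min(p,q).
min(18, 59) = 18

18


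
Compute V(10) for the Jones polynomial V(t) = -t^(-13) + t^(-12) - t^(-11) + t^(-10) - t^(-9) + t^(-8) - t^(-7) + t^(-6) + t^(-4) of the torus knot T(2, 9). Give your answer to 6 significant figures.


Substituting t = 10 into V(t) = -t^(-13) + t^(-12) - t^(-11) + t^(-10) - t^(-9) + t^(-8) - t^(-7) + t^(-6) + t^(-4):
  (-)t^(-13) = -1e-13
  (+)t^(-12) = 1e-12
  (-)t^(-11) = -1e-11
  (+)t^(-10) = 1e-10
  (-)t^(-9) = -1e-09
  (+)t^(-8) = 1e-08
  (-)t^(-7) = -1e-07
  (+)t^(-6) = 1e-06
  (+)t^(-4) = 0.0001
Sum = (-1e-13) + (1e-12) + (-1e-11) + (1e-10) + (-1e-09) + (1e-08) + (-1e-07) + (1e-06) + (0.0001)
= 0.0001009090909
Rounded to 6 significant figures: 0.000100909

0.000100909


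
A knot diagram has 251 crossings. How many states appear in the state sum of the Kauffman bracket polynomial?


Each crossing contributes 2 choices (A-smoothing or B-smoothing).
Total states = 2^251 = 3618502788666131106986593281521497120414687020801267626233049500247285301248

3618502788666131106986593281521497120414687020801267626233049500247285301248


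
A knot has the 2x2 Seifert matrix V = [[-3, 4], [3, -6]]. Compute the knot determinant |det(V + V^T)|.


Step 1: Form V + V^T where V = [[-3, 4], [3, -6]]
  V^T = [[-3, 3], [4, -6]]
  V + V^T = [[-6, 7], [7, -12]]
Step 2: det(V + V^T) = (-6)*(-12) - 7*7
  = 72 - 49 = 23
Step 3: Knot determinant = |det(V + V^T)| = |23| = 23

23


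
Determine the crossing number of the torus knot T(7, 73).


For a torus knot T(p, q) with gcd(p,q)=1,
the crossing number is min(p*(q-1), q*(p-1)).
p*(q-1) = 7*72 = 504
q*(p-1) = 73*6 = 438
min(504, 438) = 438

438


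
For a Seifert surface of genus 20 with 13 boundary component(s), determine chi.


chi = 2 - 2g - b
= 2 - 2*20 - 13
= 2 - 40 - 13 = -51

-51


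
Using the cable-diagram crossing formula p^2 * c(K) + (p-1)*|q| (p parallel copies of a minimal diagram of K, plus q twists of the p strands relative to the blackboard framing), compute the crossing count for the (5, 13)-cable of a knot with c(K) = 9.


Step 1: Each of the c(K) crossings of the companion diagram becomes p*p = p^2 crossings among the p parallel strands, and each of the |q| twists s_1 s_2 ... s_(p-1) adds (p-1) crossings.
  Crossings = p^2 * c(K) + (p-1)*|q|
Step 2: = 5^2 * 9 + (5-1)*13
Step 3: = 25*9 + 4*13
Step 4: = 225 + 52 = 277

277


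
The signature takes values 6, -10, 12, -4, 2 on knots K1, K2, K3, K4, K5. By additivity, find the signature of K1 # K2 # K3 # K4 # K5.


The signature is additive under connected sum.
signature(K1 # K2 # K3 # K4 # K5) = (6) + (-10) + (12) + (-4) + (2)
= 6

6


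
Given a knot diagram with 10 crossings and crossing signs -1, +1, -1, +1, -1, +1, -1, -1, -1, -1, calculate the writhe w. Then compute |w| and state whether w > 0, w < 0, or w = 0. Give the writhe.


Step 1: Count positive crossings (+1).
Positive crossings: 3
Step 2: Count negative crossings (-1).
Negative crossings: 7
Step 3: Writhe = (positive) - (negative)
w = 3 - 7 = -4
Step 4: |w| = 4, and w is negative

-4


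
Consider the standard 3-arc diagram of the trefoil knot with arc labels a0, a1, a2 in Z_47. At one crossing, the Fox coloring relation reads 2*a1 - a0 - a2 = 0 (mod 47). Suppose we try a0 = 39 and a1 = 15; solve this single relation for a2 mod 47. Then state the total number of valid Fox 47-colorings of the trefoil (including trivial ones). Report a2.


Step 1: Apply the given crossing relation 2*a1 - a0 - a2 = 0 (mod 47).
  a2 = 2*a1 - a0 mod 47
  a2 = 2*15 - 39 mod 47
  a2 = 30 - 39 mod 47
  a2 = -9 mod 47 = 38
Step 2: The trefoil has determinant 3.
  Number of Fox p-colorings (p prime) is p^2 if p = 3, else p.
  Since 47 does not divide 3, only trivial (constant) colorings exist.
  (So the trial a0 = 39, a1 = 15 with a0 != a1 does NOT extend to a valid coloring of the whole trefoil: the other two crossing relations require 3*(a1 - a0) = 0 (mod 47), which fails.)
  Total colorings = 47
Step 3: a2 = 38, total Fox 47-colorings = 47

38


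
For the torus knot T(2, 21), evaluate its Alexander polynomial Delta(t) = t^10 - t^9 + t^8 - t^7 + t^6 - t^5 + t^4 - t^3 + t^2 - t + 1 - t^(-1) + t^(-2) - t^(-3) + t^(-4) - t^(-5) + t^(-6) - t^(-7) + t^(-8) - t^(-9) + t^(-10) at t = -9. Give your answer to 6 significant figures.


Substituting t = -9 into Delta(t) = t^10 - t^9 + t^8 - t^7 + t^6 - t^5 + t^4 - t^3 + t^2 - t + 1 - t^(-1) + t^(-2) - t^(-3) + t^(-4) - t^(-5) + t^(-6) - t^(-7) + t^(-8) - t^(-9) + t^(-10):
Term values: (3486784401) + (387420489) + (43046721) + (4782969) + (531441) + (59049) + (6561) + (729) + (81) + (9) + (1) + (0.111111) + (0.0123457) + (0.00137174) + (0.000152416) + (1.69351e-05) + (1.88168e-06) + (2.09075e-07) + (2.32306e-08) + (2.58117e-09) + (2.86797e-10)
Sum = 3922632451
Rounded to 6 significant figures: 3.92263e+09

3.92263e+09


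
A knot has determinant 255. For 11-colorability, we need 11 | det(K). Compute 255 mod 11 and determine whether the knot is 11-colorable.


Step 1: A knot is p-colorable if and only if p divides its determinant.
Step 2: Compute 255 mod 11.
255 = 23 * 11 + 2
Step 3: 255 mod 11 = 2
Step 4: The knot is 11-colorable: no

2


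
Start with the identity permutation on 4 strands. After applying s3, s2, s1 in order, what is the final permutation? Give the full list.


Starting with identity [1, 2, 3, 4].
Apply generators in sequence:
  After s3: [1, 2, 4, 3]
  After s2: [1, 4, 2, 3]
  After s1: [4, 1, 2, 3]
Final permutation: [4, 1, 2, 3]

[4, 1, 2, 3]


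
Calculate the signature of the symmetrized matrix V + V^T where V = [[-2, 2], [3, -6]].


Step 1: V + V^T = [[-4, 5], [5, -12]]
Step 2: trace = -16, det = 23
Step 3: Discriminant = (-16)^2 - 4*23 = 164
Step 4: Eigenvalues: -1.59688, -14.4031
Step 5: Signature = (# positive eigenvalues) - (# negative eigenvalues) = -2

-2


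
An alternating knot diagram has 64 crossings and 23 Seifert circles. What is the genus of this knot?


For alternating knots, g = (c - s + 1)/2.
= (64 - 23 + 1)/2
= 42/2 = 21

21


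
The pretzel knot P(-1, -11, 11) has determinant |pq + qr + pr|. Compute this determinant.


Step 1: Compute pq + qr + pr.
pq = (-1)*(-11) = 11
qr = (-11)*11 = -121
pr = (-1)*11 = -11
pq + qr + pr = 11 + (-121) + (-11) = -121
Step 2: Take absolute value.
det(P(-1,-11,11)) = |-121| = 121

121


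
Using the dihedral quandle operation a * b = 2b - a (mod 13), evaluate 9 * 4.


9 * 4 = 2*4 - 9 mod 13
= 8 - 9 mod 13
= -1 mod 13 = 12

12


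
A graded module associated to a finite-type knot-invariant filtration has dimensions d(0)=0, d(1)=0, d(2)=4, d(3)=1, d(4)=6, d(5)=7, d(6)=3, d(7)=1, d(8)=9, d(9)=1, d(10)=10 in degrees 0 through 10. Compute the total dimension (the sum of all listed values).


Total dimension = d(0) + d(1) + ... + d(10)
= 0 + 0 + 4 + 1 + 6 + 7 + 3 + 1 + 9 + 1 + 10
= 42

42


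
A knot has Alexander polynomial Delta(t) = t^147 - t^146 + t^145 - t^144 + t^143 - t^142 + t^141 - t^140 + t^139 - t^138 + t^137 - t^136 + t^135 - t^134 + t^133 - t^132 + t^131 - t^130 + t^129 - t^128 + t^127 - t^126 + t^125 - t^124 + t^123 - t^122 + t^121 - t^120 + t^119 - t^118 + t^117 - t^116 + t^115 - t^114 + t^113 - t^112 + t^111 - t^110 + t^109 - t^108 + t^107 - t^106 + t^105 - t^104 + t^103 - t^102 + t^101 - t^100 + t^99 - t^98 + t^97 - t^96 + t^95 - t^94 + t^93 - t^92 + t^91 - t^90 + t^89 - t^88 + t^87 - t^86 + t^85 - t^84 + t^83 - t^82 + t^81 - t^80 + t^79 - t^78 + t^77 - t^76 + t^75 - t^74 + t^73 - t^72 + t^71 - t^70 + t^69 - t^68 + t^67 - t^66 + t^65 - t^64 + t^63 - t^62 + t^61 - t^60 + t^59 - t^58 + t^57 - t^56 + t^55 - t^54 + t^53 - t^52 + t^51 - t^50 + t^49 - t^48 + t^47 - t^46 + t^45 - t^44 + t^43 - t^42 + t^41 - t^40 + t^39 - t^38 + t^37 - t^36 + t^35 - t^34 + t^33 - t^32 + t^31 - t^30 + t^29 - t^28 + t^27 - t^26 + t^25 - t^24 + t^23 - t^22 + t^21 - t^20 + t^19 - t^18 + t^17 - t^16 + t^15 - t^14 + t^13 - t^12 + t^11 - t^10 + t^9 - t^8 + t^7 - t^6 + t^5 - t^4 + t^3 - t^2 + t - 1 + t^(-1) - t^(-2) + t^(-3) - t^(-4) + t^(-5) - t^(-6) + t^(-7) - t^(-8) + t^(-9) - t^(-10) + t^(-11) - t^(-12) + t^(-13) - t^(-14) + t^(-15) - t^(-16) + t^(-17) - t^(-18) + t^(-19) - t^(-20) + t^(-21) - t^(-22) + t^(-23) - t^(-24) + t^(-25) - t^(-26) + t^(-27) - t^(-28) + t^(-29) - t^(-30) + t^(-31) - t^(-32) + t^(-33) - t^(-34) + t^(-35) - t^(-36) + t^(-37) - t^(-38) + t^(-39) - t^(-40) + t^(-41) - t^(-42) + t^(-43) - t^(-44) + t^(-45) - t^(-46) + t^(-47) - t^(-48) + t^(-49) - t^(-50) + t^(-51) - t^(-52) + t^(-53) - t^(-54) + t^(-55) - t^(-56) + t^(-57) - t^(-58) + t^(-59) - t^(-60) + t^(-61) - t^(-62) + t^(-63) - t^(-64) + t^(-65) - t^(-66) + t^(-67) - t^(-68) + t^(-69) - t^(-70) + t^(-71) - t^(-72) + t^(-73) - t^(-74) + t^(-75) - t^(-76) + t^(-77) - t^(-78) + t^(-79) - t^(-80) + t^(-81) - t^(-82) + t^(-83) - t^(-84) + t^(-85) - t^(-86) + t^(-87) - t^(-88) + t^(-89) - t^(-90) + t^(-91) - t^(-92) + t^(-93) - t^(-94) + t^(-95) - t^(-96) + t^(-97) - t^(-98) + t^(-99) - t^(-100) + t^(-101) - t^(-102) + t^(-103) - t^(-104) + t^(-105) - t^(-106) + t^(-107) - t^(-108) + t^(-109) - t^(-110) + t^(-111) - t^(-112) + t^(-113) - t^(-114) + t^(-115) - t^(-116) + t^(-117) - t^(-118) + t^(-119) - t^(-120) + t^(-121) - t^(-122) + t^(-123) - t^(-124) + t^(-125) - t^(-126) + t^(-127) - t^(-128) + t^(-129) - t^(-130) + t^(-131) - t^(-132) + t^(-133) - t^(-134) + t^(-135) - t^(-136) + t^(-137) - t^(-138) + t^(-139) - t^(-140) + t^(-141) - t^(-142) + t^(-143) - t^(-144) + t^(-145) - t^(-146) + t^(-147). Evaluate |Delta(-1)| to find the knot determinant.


Step 1: The polynomial has 295 terms with alternating signs, exponents from 147 down to -147.
Step 2: Substitute t = -1. The i-th term has coefficient (-1)^i and exponent (m-i),
  so its value is (-1)^i * (-1)^(m-i) = (-1)^m = -1 for every i.
Step 3: All 295 terms equal -1, so Delta(-1) = 295 * (-1) = -295
Step 4: |Delta(-1)| = 295

295


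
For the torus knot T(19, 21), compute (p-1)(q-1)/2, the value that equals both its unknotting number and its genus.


For a torus knot T(p,q), both the unknotting number and genus equal (p-1)(q-1)/2.
= (19-1)(21-1)/2
= 18*20/2
= 360/2 = 180

180


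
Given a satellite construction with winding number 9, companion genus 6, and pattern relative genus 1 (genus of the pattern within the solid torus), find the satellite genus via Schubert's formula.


Schubert: g(satellite) = g_rel(pattern) + |winding| * g(companion),
where g_rel(pattern) is the genus of the pattern relative to the solid torus.
= 1 + 9 * 6
= 1 + 54 = 55

55


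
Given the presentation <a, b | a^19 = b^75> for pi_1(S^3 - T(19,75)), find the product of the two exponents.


The relation is a^19 = b^75.
Product of exponents = 19 * 75
= 1425

1425


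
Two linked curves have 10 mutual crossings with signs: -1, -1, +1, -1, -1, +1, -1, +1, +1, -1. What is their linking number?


Step 1: Count positive crossings: 4
Step 2: Count negative crossings: 6
Step 3: Sum of signs = 4 - 6 = -2
Step 4: Linking number = sum/2 = -2/2 = -1

-1


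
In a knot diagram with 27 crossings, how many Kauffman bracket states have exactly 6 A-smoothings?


We choose which 6 of 27 crossings get A-smoothings.
C(27, 6) = 27! / (6! * 21!)
= 296010

296010


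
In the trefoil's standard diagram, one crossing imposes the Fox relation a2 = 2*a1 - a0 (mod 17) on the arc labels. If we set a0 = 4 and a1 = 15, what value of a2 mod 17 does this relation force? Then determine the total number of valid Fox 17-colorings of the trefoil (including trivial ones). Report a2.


Step 1: Apply the given crossing relation 2*a1 - a0 - a2 = 0 (mod 17).
  a2 = 2*a1 - a0 mod 17
  a2 = 2*15 - 4 mod 17
  a2 = 30 - 4 mod 17
  a2 = 26 mod 17 = 9
Step 2: The trefoil has determinant 3.
  Number of Fox p-colorings (p prime) is p^2 if p = 3, else p.
  Since 17 does not divide 3, only trivial (constant) colorings exist.
  (So the trial a0 = 4, a1 = 15 with a0 != a1 does NOT extend to a valid coloring of the whole trefoil: the other two crossing relations require 3*(a1 - a0) = 0 (mod 17), which fails.)
  Total colorings = 17
Step 3: a2 = 9, total Fox 17-colorings = 17

9


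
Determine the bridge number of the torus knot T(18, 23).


The bridge number of T(p,q) is min(p,q).
min(18, 23) = 18

18


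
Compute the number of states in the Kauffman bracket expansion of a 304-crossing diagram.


Each crossing contributes 2 choices (A-smoothing or B-smoothing).
Total states = 2^304 = 32592575621351777380295131014550050576823494298654980010178247189670100796213387298934358016

32592575621351777380295131014550050576823494298654980010178247189670100796213387298934358016


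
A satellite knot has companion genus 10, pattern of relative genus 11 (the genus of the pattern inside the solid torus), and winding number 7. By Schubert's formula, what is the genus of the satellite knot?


Schubert: g(satellite) = g_rel(pattern) + |winding| * g(companion),
where g_rel(pattern) is the genus of the pattern relative to the solid torus.
= 11 + 7 * 10
= 11 + 70 = 81

81


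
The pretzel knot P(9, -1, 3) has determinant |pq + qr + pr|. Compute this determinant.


Step 1: Compute pq + qr + pr.
pq = 9*(-1) = -9
qr = (-1)*3 = -3
pr = 9*3 = 27
pq + qr + pr = -9 + (-3) + 27 = 15
Step 2: Take absolute value.
det(P(9,-1,3)) = |15| = 15

15


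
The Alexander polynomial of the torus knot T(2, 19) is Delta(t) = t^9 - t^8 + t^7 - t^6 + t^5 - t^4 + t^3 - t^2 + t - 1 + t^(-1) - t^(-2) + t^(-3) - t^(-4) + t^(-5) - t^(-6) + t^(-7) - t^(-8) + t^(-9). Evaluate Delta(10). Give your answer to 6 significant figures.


Substituting t = 10 into Delta(t) = t^9 - t^8 + t^7 - t^6 + t^5 - t^4 + t^3 - t^2 + t - 1 + t^(-1) - t^(-2) + t^(-3) - t^(-4) + t^(-5) - t^(-6) + t^(-7) - t^(-8) + t^(-9):
Term values: (1000000000) + (-100000000) + (10000000) + (-1000000) + (100000) + (-10000) + (1000) + (-100) + (10) + (-1) + (0.1) + (-0.01) + (0.001) + (-0.0001) + (1e-05) + (-1e-06) + (1e-07) + (-1e-08) + (1e-09)
Sum = 909090909.1
Rounded to 6 significant figures: 9.09091e+08

9.09091e+08


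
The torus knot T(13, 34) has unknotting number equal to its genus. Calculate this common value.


For a torus knot T(p,q), both the unknotting number and genus equal (p-1)(q-1)/2.
= (13-1)(34-1)/2
= 12*33/2
= 396/2 = 198

198


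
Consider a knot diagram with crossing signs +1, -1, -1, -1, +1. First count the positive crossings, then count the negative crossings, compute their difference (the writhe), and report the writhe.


Step 1: Count positive crossings (+1).
Positive crossings: 2
Step 2: Count negative crossings (-1).
Negative crossings: 3
Step 3: Writhe = (positive) - (negative)
w = 2 - 3 = -1
Step 4: |w| = 1, and w is negative

-1


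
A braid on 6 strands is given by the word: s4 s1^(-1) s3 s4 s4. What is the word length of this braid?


The word length counts the number of generators (including inverses).
Listing each generator: s4, s1^(-1), s3, s4, s4
There are 5 generators in this braid word.

5


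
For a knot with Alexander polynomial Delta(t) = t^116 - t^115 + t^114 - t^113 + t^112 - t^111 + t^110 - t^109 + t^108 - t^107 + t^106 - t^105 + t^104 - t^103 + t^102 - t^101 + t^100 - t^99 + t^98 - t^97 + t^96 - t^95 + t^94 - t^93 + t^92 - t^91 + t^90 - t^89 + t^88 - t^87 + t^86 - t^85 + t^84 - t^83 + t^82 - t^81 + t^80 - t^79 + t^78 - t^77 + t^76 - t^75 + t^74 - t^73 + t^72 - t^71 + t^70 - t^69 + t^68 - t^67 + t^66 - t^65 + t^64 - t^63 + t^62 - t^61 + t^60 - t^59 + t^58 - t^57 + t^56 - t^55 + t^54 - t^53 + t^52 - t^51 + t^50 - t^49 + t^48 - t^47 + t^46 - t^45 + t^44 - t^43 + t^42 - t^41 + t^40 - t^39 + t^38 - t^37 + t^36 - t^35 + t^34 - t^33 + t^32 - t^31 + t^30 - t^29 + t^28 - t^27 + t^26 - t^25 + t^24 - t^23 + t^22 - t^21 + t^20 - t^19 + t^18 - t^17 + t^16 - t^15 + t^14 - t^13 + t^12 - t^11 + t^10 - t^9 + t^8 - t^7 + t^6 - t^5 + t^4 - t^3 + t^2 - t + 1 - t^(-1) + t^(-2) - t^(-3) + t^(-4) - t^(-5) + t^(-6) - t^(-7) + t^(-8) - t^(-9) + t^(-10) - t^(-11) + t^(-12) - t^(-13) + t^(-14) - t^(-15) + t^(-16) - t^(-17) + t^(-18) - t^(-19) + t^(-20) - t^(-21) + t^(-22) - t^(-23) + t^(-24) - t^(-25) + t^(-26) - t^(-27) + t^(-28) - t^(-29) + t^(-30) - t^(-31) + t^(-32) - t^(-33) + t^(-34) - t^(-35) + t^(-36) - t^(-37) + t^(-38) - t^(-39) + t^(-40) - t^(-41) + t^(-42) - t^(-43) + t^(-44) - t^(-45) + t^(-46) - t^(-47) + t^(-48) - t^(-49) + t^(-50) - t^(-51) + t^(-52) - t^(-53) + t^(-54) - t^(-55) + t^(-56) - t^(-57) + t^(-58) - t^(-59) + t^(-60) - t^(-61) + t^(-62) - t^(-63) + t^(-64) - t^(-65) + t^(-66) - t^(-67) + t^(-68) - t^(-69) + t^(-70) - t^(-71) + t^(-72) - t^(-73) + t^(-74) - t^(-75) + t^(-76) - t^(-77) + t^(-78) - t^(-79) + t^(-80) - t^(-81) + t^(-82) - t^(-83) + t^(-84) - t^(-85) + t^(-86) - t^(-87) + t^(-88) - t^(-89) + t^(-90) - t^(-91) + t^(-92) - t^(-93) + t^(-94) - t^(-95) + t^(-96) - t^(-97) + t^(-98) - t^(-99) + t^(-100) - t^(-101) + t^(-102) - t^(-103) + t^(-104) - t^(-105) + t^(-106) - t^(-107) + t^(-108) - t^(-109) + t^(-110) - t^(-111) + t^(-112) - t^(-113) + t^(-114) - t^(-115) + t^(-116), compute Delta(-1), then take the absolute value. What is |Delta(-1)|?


Step 1: The polynomial has 233 terms with alternating signs, exponents from 116 down to -116.
Step 2: Substitute t = -1. The i-th term has coefficient (-1)^i and exponent (m-i),
  so its value is (-1)^i * (-1)^(m-i) = (-1)^m = 1 for every i.
Step 3: All 233 terms equal 1, so Delta(-1) = 233 * (1) = 233
Step 4: |Delta(-1)| = 233

233
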